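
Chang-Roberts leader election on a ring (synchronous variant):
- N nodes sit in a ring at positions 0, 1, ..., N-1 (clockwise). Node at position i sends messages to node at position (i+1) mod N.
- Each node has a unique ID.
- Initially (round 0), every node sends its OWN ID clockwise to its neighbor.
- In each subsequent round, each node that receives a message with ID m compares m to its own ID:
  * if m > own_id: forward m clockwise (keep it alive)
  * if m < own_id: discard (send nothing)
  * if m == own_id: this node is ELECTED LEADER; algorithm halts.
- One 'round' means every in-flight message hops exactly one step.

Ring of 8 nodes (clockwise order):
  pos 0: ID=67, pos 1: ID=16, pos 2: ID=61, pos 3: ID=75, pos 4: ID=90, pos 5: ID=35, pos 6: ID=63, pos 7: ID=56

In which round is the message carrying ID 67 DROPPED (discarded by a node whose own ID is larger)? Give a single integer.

Answer: 3

Derivation:
Round 1: pos1(id16) recv 67: fwd; pos2(id61) recv 16: drop; pos3(id75) recv 61: drop; pos4(id90) recv 75: drop; pos5(id35) recv 90: fwd; pos6(id63) recv 35: drop; pos7(id56) recv 63: fwd; pos0(id67) recv 56: drop
Round 2: pos2(id61) recv 67: fwd; pos6(id63) recv 90: fwd; pos0(id67) recv 63: drop
Round 3: pos3(id75) recv 67: drop; pos7(id56) recv 90: fwd
Round 4: pos0(id67) recv 90: fwd
Round 5: pos1(id16) recv 90: fwd
Round 6: pos2(id61) recv 90: fwd
Round 7: pos3(id75) recv 90: fwd
Round 8: pos4(id90) recv 90: ELECTED
Message ID 67 originates at pos 0; dropped at pos 3 in round 3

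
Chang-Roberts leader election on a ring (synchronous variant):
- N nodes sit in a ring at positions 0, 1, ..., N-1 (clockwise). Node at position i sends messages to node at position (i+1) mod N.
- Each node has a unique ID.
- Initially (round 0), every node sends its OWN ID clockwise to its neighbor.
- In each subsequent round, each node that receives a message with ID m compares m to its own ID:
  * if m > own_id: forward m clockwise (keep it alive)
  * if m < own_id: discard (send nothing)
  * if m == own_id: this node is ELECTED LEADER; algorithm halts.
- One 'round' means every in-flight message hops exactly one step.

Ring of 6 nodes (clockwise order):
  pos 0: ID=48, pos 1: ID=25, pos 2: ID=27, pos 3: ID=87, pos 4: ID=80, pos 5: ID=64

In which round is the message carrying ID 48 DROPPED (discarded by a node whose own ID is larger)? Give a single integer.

Answer: 3

Derivation:
Round 1: pos1(id25) recv 48: fwd; pos2(id27) recv 25: drop; pos3(id87) recv 27: drop; pos4(id80) recv 87: fwd; pos5(id64) recv 80: fwd; pos0(id48) recv 64: fwd
Round 2: pos2(id27) recv 48: fwd; pos5(id64) recv 87: fwd; pos0(id48) recv 80: fwd; pos1(id25) recv 64: fwd
Round 3: pos3(id87) recv 48: drop; pos0(id48) recv 87: fwd; pos1(id25) recv 80: fwd; pos2(id27) recv 64: fwd
Round 4: pos1(id25) recv 87: fwd; pos2(id27) recv 80: fwd; pos3(id87) recv 64: drop
Round 5: pos2(id27) recv 87: fwd; pos3(id87) recv 80: drop
Round 6: pos3(id87) recv 87: ELECTED
Message ID 48 originates at pos 0; dropped at pos 3 in round 3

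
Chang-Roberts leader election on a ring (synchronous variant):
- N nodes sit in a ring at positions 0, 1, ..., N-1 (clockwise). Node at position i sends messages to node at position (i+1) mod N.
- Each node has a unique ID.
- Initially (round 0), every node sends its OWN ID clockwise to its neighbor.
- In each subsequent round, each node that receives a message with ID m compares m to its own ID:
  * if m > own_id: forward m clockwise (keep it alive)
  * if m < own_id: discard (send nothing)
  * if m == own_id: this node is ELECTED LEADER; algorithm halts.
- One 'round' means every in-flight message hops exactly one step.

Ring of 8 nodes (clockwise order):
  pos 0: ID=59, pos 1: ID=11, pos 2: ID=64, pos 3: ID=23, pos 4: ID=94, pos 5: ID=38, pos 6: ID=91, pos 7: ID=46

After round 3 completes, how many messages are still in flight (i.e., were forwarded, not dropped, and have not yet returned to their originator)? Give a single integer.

Round 1: pos1(id11) recv 59: fwd; pos2(id64) recv 11: drop; pos3(id23) recv 64: fwd; pos4(id94) recv 23: drop; pos5(id38) recv 94: fwd; pos6(id91) recv 38: drop; pos7(id46) recv 91: fwd; pos0(id59) recv 46: drop
Round 2: pos2(id64) recv 59: drop; pos4(id94) recv 64: drop; pos6(id91) recv 94: fwd; pos0(id59) recv 91: fwd
Round 3: pos7(id46) recv 94: fwd; pos1(id11) recv 91: fwd
After round 3: 2 messages still in flight

Answer: 2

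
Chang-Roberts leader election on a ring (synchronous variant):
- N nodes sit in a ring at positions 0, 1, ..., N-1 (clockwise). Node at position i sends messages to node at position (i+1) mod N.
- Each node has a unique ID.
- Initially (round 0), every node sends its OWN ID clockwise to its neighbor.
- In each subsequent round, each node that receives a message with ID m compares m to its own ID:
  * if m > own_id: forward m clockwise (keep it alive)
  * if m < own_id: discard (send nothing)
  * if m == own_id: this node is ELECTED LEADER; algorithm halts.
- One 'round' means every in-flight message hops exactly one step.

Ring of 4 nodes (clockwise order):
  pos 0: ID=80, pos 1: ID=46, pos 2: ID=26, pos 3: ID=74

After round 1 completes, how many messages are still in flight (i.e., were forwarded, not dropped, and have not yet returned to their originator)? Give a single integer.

Answer: 2

Derivation:
Round 1: pos1(id46) recv 80: fwd; pos2(id26) recv 46: fwd; pos3(id74) recv 26: drop; pos0(id80) recv 74: drop
After round 1: 2 messages still in flight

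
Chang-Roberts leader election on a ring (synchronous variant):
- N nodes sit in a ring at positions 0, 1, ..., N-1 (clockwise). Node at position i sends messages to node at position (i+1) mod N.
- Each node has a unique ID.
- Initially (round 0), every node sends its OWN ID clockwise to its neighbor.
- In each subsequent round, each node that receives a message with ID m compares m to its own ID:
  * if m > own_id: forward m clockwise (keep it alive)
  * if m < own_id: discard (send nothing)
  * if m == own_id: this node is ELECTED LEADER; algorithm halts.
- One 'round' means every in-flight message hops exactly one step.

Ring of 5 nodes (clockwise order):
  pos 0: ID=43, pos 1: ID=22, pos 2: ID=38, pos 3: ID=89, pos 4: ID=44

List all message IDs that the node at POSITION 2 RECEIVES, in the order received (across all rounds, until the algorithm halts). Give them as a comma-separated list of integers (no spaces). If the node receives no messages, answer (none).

Round 1: pos1(id22) recv 43: fwd; pos2(id38) recv 22: drop; pos3(id89) recv 38: drop; pos4(id44) recv 89: fwd; pos0(id43) recv 44: fwd
Round 2: pos2(id38) recv 43: fwd; pos0(id43) recv 89: fwd; pos1(id22) recv 44: fwd
Round 3: pos3(id89) recv 43: drop; pos1(id22) recv 89: fwd; pos2(id38) recv 44: fwd
Round 4: pos2(id38) recv 89: fwd; pos3(id89) recv 44: drop
Round 5: pos3(id89) recv 89: ELECTED

Answer: 22,43,44,89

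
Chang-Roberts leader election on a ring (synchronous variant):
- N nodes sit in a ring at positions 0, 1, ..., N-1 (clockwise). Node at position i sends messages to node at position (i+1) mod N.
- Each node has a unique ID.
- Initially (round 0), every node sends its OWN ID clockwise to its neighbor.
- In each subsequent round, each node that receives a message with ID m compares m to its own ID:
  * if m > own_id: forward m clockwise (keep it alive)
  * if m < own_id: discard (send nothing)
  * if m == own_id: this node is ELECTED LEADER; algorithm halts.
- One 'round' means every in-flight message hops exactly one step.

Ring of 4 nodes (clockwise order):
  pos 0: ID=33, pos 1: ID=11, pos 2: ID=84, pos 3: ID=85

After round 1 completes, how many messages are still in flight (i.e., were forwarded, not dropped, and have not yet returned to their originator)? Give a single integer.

Round 1: pos1(id11) recv 33: fwd; pos2(id84) recv 11: drop; pos3(id85) recv 84: drop; pos0(id33) recv 85: fwd
After round 1: 2 messages still in flight

Answer: 2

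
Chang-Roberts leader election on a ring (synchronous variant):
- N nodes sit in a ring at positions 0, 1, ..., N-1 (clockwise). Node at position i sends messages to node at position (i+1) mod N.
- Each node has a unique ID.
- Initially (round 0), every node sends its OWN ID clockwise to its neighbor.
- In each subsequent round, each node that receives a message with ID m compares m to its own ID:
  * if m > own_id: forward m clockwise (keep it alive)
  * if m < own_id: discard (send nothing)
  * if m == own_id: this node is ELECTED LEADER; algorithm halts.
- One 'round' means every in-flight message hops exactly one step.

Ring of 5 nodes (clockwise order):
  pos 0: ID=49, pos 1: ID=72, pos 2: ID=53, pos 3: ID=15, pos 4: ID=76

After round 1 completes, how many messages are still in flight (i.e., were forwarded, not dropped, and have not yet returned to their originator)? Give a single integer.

Answer: 3

Derivation:
Round 1: pos1(id72) recv 49: drop; pos2(id53) recv 72: fwd; pos3(id15) recv 53: fwd; pos4(id76) recv 15: drop; pos0(id49) recv 76: fwd
After round 1: 3 messages still in flight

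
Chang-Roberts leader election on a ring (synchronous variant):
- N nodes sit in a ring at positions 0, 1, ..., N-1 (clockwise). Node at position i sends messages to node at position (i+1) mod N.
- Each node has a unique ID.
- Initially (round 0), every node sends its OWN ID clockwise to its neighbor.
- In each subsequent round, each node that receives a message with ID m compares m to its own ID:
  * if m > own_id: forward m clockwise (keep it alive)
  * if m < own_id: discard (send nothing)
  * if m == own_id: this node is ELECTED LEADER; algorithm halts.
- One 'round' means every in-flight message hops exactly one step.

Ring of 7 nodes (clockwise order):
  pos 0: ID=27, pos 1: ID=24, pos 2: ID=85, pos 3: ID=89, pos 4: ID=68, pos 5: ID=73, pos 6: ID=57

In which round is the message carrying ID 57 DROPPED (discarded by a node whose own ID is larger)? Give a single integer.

Answer: 3

Derivation:
Round 1: pos1(id24) recv 27: fwd; pos2(id85) recv 24: drop; pos3(id89) recv 85: drop; pos4(id68) recv 89: fwd; pos5(id73) recv 68: drop; pos6(id57) recv 73: fwd; pos0(id27) recv 57: fwd
Round 2: pos2(id85) recv 27: drop; pos5(id73) recv 89: fwd; pos0(id27) recv 73: fwd; pos1(id24) recv 57: fwd
Round 3: pos6(id57) recv 89: fwd; pos1(id24) recv 73: fwd; pos2(id85) recv 57: drop
Round 4: pos0(id27) recv 89: fwd; pos2(id85) recv 73: drop
Round 5: pos1(id24) recv 89: fwd
Round 6: pos2(id85) recv 89: fwd
Round 7: pos3(id89) recv 89: ELECTED
Message ID 57 originates at pos 6; dropped at pos 2 in round 3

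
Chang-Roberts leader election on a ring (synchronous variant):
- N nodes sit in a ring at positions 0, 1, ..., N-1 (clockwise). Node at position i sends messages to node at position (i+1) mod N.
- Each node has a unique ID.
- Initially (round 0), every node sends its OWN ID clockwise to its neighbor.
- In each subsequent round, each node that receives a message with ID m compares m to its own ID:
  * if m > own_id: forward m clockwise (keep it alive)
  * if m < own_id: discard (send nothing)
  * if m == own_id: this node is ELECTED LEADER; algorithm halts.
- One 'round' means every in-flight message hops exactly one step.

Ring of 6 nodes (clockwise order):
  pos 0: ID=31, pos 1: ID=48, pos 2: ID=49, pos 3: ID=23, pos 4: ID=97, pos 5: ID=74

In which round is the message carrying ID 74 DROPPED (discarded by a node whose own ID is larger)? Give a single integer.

Answer: 5

Derivation:
Round 1: pos1(id48) recv 31: drop; pos2(id49) recv 48: drop; pos3(id23) recv 49: fwd; pos4(id97) recv 23: drop; pos5(id74) recv 97: fwd; pos0(id31) recv 74: fwd
Round 2: pos4(id97) recv 49: drop; pos0(id31) recv 97: fwd; pos1(id48) recv 74: fwd
Round 3: pos1(id48) recv 97: fwd; pos2(id49) recv 74: fwd
Round 4: pos2(id49) recv 97: fwd; pos3(id23) recv 74: fwd
Round 5: pos3(id23) recv 97: fwd; pos4(id97) recv 74: drop
Round 6: pos4(id97) recv 97: ELECTED
Message ID 74 originates at pos 5; dropped at pos 4 in round 5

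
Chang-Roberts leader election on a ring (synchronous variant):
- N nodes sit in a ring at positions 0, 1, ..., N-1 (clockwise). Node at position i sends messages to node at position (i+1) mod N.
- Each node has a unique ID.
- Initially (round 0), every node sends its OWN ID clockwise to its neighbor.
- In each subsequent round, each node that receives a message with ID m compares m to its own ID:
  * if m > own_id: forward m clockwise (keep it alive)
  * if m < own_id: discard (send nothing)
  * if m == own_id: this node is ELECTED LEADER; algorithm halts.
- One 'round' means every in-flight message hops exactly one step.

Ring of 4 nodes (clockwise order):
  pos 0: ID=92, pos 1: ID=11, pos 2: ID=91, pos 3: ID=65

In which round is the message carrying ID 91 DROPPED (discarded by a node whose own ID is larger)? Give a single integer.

Answer: 2

Derivation:
Round 1: pos1(id11) recv 92: fwd; pos2(id91) recv 11: drop; pos3(id65) recv 91: fwd; pos0(id92) recv 65: drop
Round 2: pos2(id91) recv 92: fwd; pos0(id92) recv 91: drop
Round 3: pos3(id65) recv 92: fwd
Round 4: pos0(id92) recv 92: ELECTED
Message ID 91 originates at pos 2; dropped at pos 0 in round 2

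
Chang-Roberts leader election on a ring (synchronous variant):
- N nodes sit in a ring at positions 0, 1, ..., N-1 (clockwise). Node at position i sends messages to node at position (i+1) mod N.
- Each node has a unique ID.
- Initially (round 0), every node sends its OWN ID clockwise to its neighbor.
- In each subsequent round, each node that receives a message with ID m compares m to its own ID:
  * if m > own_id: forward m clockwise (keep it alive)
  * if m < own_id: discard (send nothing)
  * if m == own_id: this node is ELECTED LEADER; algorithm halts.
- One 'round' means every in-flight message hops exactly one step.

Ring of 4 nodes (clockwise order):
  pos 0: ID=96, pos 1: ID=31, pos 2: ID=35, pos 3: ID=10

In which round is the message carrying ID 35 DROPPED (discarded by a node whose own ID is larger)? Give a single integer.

Answer: 2

Derivation:
Round 1: pos1(id31) recv 96: fwd; pos2(id35) recv 31: drop; pos3(id10) recv 35: fwd; pos0(id96) recv 10: drop
Round 2: pos2(id35) recv 96: fwd; pos0(id96) recv 35: drop
Round 3: pos3(id10) recv 96: fwd
Round 4: pos0(id96) recv 96: ELECTED
Message ID 35 originates at pos 2; dropped at pos 0 in round 2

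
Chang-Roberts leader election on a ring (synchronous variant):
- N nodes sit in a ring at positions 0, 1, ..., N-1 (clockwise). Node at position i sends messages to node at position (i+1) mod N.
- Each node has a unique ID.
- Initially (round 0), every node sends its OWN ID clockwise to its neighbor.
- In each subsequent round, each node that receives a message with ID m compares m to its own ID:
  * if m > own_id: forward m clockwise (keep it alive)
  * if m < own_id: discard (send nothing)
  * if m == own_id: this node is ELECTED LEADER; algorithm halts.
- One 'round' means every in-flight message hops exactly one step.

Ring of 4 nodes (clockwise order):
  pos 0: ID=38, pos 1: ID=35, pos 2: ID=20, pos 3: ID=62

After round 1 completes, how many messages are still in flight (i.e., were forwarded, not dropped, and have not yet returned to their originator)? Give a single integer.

Answer: 3

Derivation:
Round 1: pos1(id35) recv 38: fwd; pos2(id20) recv 35: fwd; pos3(id62) recv 20: drop; pos0(id38) recv 62: fwd
After round 1: 3 messages still in flight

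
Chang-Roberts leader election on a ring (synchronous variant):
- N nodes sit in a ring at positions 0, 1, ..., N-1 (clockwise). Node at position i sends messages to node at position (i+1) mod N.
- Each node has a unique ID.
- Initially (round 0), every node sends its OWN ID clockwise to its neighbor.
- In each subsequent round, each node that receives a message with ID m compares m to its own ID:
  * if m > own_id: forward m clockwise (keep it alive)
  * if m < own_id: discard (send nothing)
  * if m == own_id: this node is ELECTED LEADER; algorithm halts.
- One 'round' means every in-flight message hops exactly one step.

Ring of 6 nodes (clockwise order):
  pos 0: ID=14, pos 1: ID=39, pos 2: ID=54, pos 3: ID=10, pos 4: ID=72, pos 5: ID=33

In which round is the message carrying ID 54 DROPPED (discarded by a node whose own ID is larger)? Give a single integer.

Answer: 2

Derivation:
Round 1: pos1(id39) recv 14: drop; pos2(id54) recv 39: drop; pos3(id10) recv 54: fwd; pos4(id72) recv 10: drop; pos5(id33) recv 72: fwd; pos0(id14) recv 33: fwd
Round 2: pos4(id72) recv 54: drop; pos0(id14) recv 72: fwd; pos1(id39) recv 33: drop
Round 3: pos1(id39) recv 72: fwd
Round 4: pos2(id54) recv 72: fwd
Round 5: pos3(id10) recv 72: fwd
Round 6: pos4(id72) recv 72: ELECTED
Message ID 54 originates at pos 2; dropped at pos 4 in round 2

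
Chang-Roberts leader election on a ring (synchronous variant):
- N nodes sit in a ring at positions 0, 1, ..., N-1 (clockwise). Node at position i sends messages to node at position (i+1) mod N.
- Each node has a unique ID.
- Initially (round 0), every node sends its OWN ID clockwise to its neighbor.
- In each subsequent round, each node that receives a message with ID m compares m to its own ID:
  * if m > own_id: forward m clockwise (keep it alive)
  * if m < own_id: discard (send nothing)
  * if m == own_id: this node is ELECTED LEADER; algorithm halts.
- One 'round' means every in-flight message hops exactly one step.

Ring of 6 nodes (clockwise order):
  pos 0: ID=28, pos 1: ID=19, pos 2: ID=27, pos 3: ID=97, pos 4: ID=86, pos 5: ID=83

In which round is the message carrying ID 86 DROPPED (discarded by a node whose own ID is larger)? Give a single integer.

Answer: 5

Derivation:
Round 1: pos1(id19) recv 28: fwd; pos2(id27) recv 19: drop; pos3(id97) recv 27: drop; pos4(id86) recv 97: fwd; pos5(id83) recv 86: fwd; pos0(id28) recv 83: fwd
Round 2: pos2(id27) recv 28: fwd; pos5(id83) recv 97: fwd; pos0(id28) recv 86: fwd; pos1(id19) recv 83: fwd
Round 3: pos3(id97) recv 28: drop; pos0(id28) recv 97: fwd; pos1(id19) recv 86: fwd; pos2(id27) recv 83: fwd
Round 4: pos1(id19) recv 97: fwd; pos2(id27) recv 86: fwd; pos3(id97) recv 83: drop
Round 5: pos2(id27) recv 97: fwd; pos3(id97) recv 86: drop
Round 6: pos3(id97) recv 97: ELECTED
Message ID 86 originates at pos 4; dropped at pos 3 in round 5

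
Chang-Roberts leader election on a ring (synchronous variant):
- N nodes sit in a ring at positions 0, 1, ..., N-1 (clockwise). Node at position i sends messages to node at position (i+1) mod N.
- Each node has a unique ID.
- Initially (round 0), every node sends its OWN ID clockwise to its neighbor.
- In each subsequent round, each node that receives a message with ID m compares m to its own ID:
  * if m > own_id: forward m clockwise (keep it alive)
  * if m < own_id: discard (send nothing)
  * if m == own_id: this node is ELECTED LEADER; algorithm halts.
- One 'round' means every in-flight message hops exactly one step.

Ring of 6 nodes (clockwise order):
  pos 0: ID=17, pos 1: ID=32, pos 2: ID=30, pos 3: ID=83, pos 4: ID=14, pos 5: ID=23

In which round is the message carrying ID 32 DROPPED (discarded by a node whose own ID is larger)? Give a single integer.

Round 1: pos1(id32) recv 17: drop; pos2(id30) recv 32: fwd; pos3(id83) recv 30: drop; pos4(id14) recv 83: fwd; pos5(id23) recv 14: drop; pos0(id17) recv 23: fwd
Round 2: pos3(id83) recv 32: drop; pos5(id23) recv 83: fwd; pos1(id32) recv 23: drop
Round 3: pos0(id17) recv 83: fwd
Round 4: pos1(id32) recv 83: fwd
Round 5: pos2(id30) recv 83: fwd
Round 6: pos3(id83) recv 83: ELECTED
Message ID 32 originates at pos 1; dropped at pos 3 in round 2

Answer: 2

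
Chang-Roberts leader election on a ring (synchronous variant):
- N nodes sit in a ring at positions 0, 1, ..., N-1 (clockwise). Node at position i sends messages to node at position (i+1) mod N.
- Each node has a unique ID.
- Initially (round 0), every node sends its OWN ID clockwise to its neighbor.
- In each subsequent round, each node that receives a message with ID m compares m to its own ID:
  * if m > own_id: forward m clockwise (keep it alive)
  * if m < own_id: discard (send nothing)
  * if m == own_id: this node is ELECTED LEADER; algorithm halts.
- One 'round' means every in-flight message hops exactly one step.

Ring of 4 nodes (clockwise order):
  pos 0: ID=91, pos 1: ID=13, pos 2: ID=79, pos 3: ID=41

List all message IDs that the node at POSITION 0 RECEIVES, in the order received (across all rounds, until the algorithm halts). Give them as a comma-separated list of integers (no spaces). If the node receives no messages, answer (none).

Answer: 41,79,91

Derivation:
Round 1: pos1(id13) recv 91: fwd; pos2(id79) recv 13: drop; pos3(id41) recv 79: fwd; pos0(id91) recv 41: drop
Round 2: pos2(id79) recv 91: fwd; pos0(id91) recv 79: drop
Round 3: pos3(id41) recv 91: fwd
Round 4: pos0(id91) recv 91: ELECTED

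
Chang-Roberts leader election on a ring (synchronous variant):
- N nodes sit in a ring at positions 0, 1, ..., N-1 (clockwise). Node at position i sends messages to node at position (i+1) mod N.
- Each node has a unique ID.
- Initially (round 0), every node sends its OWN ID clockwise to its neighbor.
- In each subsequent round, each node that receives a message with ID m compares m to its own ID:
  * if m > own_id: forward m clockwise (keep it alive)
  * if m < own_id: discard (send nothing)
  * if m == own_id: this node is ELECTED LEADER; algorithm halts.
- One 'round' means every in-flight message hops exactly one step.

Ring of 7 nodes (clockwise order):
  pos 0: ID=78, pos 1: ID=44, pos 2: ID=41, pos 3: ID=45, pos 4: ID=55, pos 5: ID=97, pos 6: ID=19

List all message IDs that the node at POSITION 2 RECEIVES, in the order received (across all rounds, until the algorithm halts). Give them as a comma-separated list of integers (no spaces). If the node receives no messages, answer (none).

Round 1: pos1(id44) recv 78: fwd; pos2(id41) recv 44: fwd; pos3(id45) recv 41: drop; pos4(id55) recv 45: drop; pos5(id97) recv 55: drop; pos6(id19) recv 97: fwd; pos0(id78) recv 19: drop
Round 2: pos2(id41) recv 78: fwd; pos3(id45) recv 44: drop; pos0(id78) recv 97: fwd
Round 3: pos3(id45) recv 78: fwd; pos1(id44) recv 97: fwd
Round 4: pos4(id55) recv 78: fwd; pos2(id41) recv 97: fwd
Round 5: pos5(id97) recv 78: drop; pos3(id45) recv 97: fwd
Round 6: pos4(id55) recv 97: fwd
Round 7: pos5(id97) recv 97: ELECTED

Answer: 44,78,97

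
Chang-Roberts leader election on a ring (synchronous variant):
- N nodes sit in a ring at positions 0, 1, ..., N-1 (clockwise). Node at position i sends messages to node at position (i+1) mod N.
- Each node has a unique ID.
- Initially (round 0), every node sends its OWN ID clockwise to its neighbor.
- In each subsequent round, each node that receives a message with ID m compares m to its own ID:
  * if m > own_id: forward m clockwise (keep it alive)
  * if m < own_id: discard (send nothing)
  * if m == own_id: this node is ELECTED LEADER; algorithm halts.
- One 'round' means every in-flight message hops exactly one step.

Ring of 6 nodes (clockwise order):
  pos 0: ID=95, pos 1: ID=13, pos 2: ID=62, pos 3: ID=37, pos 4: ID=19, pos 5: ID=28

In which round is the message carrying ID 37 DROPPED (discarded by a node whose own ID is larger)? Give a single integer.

Round 1: pos1(id13) recv 95: fwd; pos2(id62) recv 13: drop; pos3(id37) recv 62: fwd; pos4(id19) recv 37: fwd; pos5(id28) recv 19: drop; pos0(id95) recv 28: drop
Round 2: pos2(id62) recv 95: fwd; pos4(id19) recv 62: fwd; pos5(id28) recv 37: fwd
Round 3: pos3(id37) recv 95: fwd; pos5(id28) recv 62: fwd; pos0(id95) recv 37: drop
Round 4: pos4(id19) recv 95: fwd; pos0(id95) recv 62: drop
Round 5: pos5(id28) recv 95: fwd
Round 6: pos0(id95) recv 95: ELECTED
Message ID 37 originates at pos 3; dropped at pos 0 in round 3

Answer: 3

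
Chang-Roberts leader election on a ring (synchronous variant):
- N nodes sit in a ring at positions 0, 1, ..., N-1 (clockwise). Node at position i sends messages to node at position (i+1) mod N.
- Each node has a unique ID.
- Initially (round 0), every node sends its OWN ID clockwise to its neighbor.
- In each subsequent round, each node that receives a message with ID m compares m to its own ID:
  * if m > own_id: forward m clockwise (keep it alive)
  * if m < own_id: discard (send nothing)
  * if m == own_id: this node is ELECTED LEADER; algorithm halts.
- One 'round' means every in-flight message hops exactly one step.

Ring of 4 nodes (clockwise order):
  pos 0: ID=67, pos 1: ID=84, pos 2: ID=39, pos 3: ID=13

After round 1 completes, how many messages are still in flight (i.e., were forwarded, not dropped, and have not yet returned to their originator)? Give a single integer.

Round 1: pos1(id84) recv 67: drop; pos2(id39) recv 84: fwd; pos3(id13) recv 39: fwd; pos0(id67) recv 13: drop
After round 1: 2 messages still in flight

Answer: 2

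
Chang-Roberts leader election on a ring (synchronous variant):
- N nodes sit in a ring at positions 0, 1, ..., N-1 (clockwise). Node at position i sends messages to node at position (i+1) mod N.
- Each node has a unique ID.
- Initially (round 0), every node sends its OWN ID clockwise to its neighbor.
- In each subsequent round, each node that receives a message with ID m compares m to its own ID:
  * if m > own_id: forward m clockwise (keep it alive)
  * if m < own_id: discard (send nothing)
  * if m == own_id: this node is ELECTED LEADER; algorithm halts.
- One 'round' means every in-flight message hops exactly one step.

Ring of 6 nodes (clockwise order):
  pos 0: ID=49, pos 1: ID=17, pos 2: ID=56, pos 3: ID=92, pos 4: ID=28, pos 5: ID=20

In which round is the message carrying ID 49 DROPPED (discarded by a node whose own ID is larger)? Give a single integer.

Round 1: pos1(id17) recv 49: fwd; pos2(id56) recv 17: drop; pos3(id92) recv 56: drop; pos4(id28) recv 92: fwd; pos5(id20) recv 28: fwd; pos0(id49) recv 20: drop
Round 2: pos2(id56) recv 49: drop; pos5(id20) recv 92: fwd; pos0(id49) recv 28: drop
Round 3: pos0(id49) recv 92: fwd
Round 4: pos1(id17) recv 92: fwd
Round 5: pos2(id56) recv 92: fwd
Round 6: pos3(id92) recv 92: ELECTED
Message ID 49 originates at pos 0; dropped at pos 2 in round 2

Answer: 2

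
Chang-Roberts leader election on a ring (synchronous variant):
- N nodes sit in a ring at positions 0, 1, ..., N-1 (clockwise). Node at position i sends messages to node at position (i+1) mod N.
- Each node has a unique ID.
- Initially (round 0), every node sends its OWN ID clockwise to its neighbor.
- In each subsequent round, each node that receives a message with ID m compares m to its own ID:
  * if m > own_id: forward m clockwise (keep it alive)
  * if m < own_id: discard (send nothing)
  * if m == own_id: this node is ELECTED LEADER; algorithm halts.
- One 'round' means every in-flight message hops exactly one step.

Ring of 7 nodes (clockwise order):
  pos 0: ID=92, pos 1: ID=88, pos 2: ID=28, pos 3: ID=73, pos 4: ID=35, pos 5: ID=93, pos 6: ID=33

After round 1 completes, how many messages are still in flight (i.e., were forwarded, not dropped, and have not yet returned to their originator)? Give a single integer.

Round 1: pos1(id88) recv 92: fwd; pos2(id28) recv 88: fwd; pos3(id73) recv 28: drop; pos4(id35) recv 73: fwd; pos5(id93) recv 35: drop; pos6(id33) recv 93: fwd; pos0(id92) recv 33: drop
After round 1: 4 messages still in flight

Answer: 4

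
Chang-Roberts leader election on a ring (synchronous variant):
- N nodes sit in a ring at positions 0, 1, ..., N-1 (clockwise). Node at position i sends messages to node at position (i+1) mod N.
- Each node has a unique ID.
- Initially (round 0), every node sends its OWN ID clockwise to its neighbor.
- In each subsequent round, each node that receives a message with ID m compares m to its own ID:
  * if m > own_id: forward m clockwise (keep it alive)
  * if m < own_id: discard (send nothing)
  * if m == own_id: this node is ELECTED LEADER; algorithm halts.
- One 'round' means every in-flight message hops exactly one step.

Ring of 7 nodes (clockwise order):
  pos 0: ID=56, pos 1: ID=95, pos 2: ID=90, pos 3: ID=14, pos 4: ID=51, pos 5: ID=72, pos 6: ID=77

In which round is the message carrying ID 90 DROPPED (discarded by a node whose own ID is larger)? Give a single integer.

Round 1: pos1(id95) recv 56: drop; pos2(id90) recv 95: fwd; pos3(id14) recv 90: fwd; pos4(id51) recv 14: drop; pos5(id72) recv 51: drop; pos6(id77) recv 72: drop; pos0(id56) recv 77: fwd
Round 2: pos3(id14) recv 95: fwd; pos4(id51) recv 90: fwd; pos1(id95) recv 77: drop
Round 3: pos4(id51) recv 95: fwd; pos5(id72) recv 90: fwd
Round 4: pos5(id72) recv 95: fwd; pos6(id77) recv 90: fwd
Round 5: pos6(id77) recv 95: fwd; pos0(id56) recv 90: fwd
Round 6: pos0(id56) recv 95: fwd; pos1(id95) recv 90: drop
Round 7: pos1(id95) recv 95: ELECTED
Message ID 90 originates at pos 2; dropped at pos 1 in round 6

Answer: 6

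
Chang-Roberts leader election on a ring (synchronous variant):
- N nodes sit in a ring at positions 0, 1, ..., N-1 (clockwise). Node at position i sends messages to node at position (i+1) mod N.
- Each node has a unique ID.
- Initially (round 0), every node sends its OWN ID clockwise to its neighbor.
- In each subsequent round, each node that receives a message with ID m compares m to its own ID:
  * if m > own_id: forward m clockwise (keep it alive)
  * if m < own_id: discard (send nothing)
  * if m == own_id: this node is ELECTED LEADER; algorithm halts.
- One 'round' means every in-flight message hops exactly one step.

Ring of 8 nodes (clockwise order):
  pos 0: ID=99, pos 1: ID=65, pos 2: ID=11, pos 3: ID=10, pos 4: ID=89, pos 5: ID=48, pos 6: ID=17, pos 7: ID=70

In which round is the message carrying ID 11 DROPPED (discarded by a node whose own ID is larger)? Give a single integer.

Round 1: pos1(id65) recv 99: fwd; pos2(id11) recv 65: fwd; pos3(id10) recv 11: fwd; pos4(id89) recv 10: drop; pos5(id48) recv 89: fwd; pos6(id17) recv 48: fwd; pos7(id70) recv 17: drop; pos0(id99) recv 70: drop
Round 2: pos2(id11) recv 99: fwd; pos3(id10) recv 65: fwd; pos4(id89) recv 11: drop; pos6(id17) recv 89: fwd; pos7(id70) recv 48: drop
Round 3: pos3(id10) recv 99: fwd; pos4(id89) recv 65: drop; pos7(id70) recv 89: fwd
Round 4: pos4(id89) recv 99: fwd; pos0(id99) recv 89: drop
Round 5: pos5(id48) recv 99: fwd
Round 6: pos6(id17) recv 99: fwd
Round 7: pos7(id70) recv 99: fwd
Round 8: pos0(id99) recv 99: ELECTED
Message ID 11 originates at pos 2; dropped at pos 4 in round 2

Answer: 2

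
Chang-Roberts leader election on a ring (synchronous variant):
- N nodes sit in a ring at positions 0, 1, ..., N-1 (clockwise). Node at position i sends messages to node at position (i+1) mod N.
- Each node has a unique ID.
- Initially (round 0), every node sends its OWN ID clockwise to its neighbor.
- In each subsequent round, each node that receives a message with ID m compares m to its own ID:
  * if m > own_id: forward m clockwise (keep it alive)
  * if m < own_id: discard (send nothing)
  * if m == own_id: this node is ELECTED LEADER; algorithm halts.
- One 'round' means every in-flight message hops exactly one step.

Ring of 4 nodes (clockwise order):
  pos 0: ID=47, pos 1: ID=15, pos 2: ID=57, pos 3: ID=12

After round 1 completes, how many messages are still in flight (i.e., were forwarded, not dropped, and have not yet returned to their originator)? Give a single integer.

Round 1: pos1(id15) recv 47: fwd; pos2(id57) recv 15: drop; pos3(id12) recv 57: fwd; pos0(id47) recv 12: drop
After round 1: 2 messages still in flight

Answer: 2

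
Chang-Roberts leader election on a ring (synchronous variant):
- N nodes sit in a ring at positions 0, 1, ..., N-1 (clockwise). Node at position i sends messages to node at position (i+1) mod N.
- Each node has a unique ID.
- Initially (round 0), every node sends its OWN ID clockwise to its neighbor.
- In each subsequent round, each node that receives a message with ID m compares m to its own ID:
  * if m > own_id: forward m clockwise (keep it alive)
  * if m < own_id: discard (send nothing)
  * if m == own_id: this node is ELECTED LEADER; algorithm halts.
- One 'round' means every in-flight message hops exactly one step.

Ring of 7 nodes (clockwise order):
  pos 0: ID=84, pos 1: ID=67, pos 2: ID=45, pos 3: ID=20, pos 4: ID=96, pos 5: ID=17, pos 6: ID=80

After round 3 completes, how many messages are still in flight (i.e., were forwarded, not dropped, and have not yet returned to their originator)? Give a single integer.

Round 1: pos1(id67) recv 84: fwd; pos2(id45) recv 67: fwd; pos3(id20) recv 45: fwd; pos4(id96) recv 20: drop; pos5(id17) recv 96: fwd; pos6(id80) recv 17: drop; pos0(id84) recv 80: drop
Round 2: pos2(id45) recv 84: fwd; pos3(id20) recv 67: fwd; pos4(id96) recv 45: drop; pos6(id80) recv 96: fwd
Round 3: pos3(id20) recv 84: fwd; pos4(id96) recv 67: drop; pos0(id84) recv 96: fwd
After round 3: 2 messages still in flight

Answer: 2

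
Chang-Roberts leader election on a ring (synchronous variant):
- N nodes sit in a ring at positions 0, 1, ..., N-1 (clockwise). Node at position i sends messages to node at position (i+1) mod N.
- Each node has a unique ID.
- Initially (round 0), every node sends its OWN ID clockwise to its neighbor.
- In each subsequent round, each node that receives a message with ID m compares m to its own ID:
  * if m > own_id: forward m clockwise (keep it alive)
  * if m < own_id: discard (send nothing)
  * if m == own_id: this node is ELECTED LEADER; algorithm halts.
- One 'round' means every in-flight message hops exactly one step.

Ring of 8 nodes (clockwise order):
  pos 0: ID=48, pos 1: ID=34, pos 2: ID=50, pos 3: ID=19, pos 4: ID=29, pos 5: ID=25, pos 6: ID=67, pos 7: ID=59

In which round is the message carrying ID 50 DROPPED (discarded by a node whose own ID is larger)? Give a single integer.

Answer: 4

Derivation:
Round 1: pos1(id34) recv 48: fwd; pos2(id50) recv 34: drop; pos3(id19) recv 50: fwd; pos4(id29) recv 19: drop; pos5(id25) recv 29: fwd; pos6(id67) recv 25: drop; pos7(id59) recv 67: fwd; pos0(id48) recv 59: fwd
Round 2: pos2(id50) recv 48: drop; pos4(id29) recv 50: fwd; pos6(id67) recv 29: drop; pos0(id48) recv 67: fwd; pos1(id34) recv 59: fwd
Round 3: pos5(id25) recv 50: fwd; pos1(id34) recv 67: fwd; pos2(id50) recv 59: fwd
Round 4: pos6(id67) recv 50: drop; pos2(id50) recv 67: fwd; pos3(id19) recv 59: fwd
Round 5: pos3(id19) recv 67: fwd; pos4(id29) recv 59: fwd
Round 6: pos4(id29) recv 67: fwd; pos5(id25) recv 59: fwd
Round 7: pos5(id25) recv 67: fwd; pos6(id67) recv 59: drop
Round 8: pos6(id67) recv 67: ELECTED
Message ID 50 originates at pos 2; dropped at pos 6 in round 4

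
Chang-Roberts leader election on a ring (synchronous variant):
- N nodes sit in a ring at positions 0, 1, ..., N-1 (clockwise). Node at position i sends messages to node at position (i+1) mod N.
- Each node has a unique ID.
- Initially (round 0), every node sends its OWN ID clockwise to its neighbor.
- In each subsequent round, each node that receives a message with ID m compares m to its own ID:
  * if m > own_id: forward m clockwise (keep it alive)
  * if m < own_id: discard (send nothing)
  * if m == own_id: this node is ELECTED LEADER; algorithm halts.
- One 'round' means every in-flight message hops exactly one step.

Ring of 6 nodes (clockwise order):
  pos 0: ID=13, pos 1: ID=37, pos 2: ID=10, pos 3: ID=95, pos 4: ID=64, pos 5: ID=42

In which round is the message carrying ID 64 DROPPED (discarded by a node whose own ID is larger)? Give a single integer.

Answer: 5

Derivation:
Round 1: pos1(id37) recv 13: drop; pos2(id10) recv 37: fwd; pos3(id95) recv 10: drop; pos4(id64) recv 95: fwd; pos5(id42) recv 64: fwd; pos0(id13) recv 42: fwd
Round 2: pos3(id95) recv 37: drop; pos5(id42) recv 95: fwd; pos0(id13) recv 64: fwd; pos1(id37) recv 42: fwd
Round 3: pos0(id13) recv 95: fwd; pos1(id37) recv 64: fwd; pos2(id10) recv 42: fwd
Round 4: pos1(id37) recv 95: fwd; pos2(id10) recv 64: fwd; pos3(id95) recv 42: drop
Round 5: pos2(id10) recv 95: fwd; pos3(id95) recv 64: drop
Round 6: pos3(id95) recv 95: ELECTED
Message ID 64 originates at pos 4; dropped at pos 3 in round 5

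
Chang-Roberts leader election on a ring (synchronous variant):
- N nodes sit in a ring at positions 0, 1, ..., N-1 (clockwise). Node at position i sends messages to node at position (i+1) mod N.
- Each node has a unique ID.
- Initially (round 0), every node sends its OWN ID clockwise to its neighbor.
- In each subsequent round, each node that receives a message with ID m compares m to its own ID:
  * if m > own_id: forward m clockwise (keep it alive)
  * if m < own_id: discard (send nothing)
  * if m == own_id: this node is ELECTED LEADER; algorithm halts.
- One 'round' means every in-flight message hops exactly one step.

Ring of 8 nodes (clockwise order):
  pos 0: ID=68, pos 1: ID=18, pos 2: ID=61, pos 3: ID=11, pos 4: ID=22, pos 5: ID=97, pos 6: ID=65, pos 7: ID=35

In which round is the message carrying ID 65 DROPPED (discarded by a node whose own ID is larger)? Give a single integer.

Round 1: pos1(id18) recv 68: fwd; pos2(id61) recv 18: drop; pos3(id11) recv 61: fwd; pos4(id22) recv 11: drop; pos5(id97) recv 22: drop; pos6(id65) recv 97: fwd; pos7(id35) recv 65: fwd; pos0(id68) recv 35: drop
Round 2: pos2(id61) recv 68: fwd; pos4(id22) recv 61: fwd; pos7(id35) recv 97: fwd; pos0(id68) recv 65: drop
Round 3: pos3(id11) recv 68: fwd; pos5(id97) recv 61: drop; pos0(id68) recv 97: fwd
Round 4: pos4(id22) recv 68: fwd; pos1(id18) recv 97: fwd
Round 5: pos5(id97) recv 68: drop; pos2(id61) recv 97: fwd
Round 6: pos3(id11) recv 97: fwd
Round 7: pos4(id22) recv 97: fwd
Round 8: pos5(id97) recv 97: ELECTED
Message ID 65 originates at pos 6; dropped at pos 0 in round 2

Answer: 2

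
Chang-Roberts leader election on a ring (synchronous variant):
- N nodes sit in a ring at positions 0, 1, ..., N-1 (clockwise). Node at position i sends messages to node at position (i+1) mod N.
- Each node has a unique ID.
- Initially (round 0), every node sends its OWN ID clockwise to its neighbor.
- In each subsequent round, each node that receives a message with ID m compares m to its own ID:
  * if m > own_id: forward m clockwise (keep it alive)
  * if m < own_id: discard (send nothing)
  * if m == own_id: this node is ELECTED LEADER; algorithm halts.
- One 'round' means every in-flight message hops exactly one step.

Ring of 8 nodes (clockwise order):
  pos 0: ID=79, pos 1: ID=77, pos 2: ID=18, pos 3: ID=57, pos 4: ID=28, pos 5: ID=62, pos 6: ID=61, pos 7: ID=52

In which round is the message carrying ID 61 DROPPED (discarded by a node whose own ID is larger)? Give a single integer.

Answer: 2

Derivation:
Round 1: pos1(id77) recv 79: fwd; pos2(id18) recv 77: fwd; pos3(id57) recv 18: drop; pos4(id28) recv 57: fwd; pos5(id62) recv 28: drop; pos6(id61) recv 62: fwd; pos7(id52) recv 61: fwd; pos0(id79) recv 52: drop
Round 2: pos2(id18) recv 79: fwd; pos3(id57) recv 77: fwd; pos5(id62) recv 57: drop; pos7(id52) recv 62: fwd; pos0(id79) recv 61: drop
Round 3: pos3(id57) recv 79: fwd; pos4(id28) recv 77: fwd; pos0(id79) recv 62: drop
Round 4: pos4(id28) recv 79: fwd; pos5(id62) recv 77: fwd
Round 5: pos5(id62) recv 79: fwd; pos6(id61) recv 77: fwd
Round 6: pos6(id61) recv 79: fwd; pos7(id52) recv 77: fwd
Round 7: pos7(id52) recv 79: fwd; pos0(id79) recv 77: drop
Round 8: pos0(id79) recv 79: ELECTED
Message ID 61 originates at pos 6; dropped at pos 0 in round 2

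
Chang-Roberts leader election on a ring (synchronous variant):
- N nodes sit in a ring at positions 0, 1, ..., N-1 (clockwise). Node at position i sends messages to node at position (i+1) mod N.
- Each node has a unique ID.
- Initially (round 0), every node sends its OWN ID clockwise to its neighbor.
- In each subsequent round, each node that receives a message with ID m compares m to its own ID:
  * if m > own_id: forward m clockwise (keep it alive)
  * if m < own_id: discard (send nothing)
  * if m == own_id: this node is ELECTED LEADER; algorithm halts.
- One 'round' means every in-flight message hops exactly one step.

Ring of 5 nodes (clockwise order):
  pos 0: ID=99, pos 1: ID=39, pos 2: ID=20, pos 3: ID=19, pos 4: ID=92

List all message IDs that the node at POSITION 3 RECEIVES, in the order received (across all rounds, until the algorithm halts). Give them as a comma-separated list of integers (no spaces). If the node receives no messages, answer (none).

Round 1: pos1(id39) recv 99: fwd; pos2(id20) recv 39: fwd; pos3(id19) recv 20: fwd; pos4(id92) recv 19: drop; pos0(id99) recv 92: drop
Round 2: pos2(id20) recv 99: fwd; pos3(id19) recv 39: fwd; pos4(id92) recv 20: drop
Round 3: pos3(id19) recv 99: fwd; pos4(id92) recv 39: drop
Round 4: pos4(id92) recv 99: fwd
Round 5: pos0(id99) recv 99: ELECTED

Answer: 20,39,99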